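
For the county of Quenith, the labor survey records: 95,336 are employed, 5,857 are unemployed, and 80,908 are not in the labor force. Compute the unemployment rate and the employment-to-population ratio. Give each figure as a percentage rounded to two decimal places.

Labor force = employed + unemployed = 95,336 + 5,857 = 101,193.
Working-age population = 101,193 + 80,908 = 182,101.
Unemployment rate = 5,857 / 101,193 = 5.79%.
Employment-population ratio = 95,336 / 182,101 = 52.35%.

Unemployment rate ≈ 5.79%; employment-population ratio ≈ 52.35%.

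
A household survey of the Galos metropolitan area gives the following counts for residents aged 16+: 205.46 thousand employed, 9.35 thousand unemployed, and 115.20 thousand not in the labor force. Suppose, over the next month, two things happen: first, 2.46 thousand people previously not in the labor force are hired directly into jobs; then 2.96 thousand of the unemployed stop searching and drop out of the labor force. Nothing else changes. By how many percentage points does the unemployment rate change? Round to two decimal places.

Initially, labor force = 205.46 + 9.35 = 214.81 thousand, so u = 9.35/214.81 = 4.35%.
After the first change, employed and labor force both rise by 2.46; unemployed unchanged → E = 207.92, U = 9.35, labor force = 217.27 thousand.
After the second change, unemployed and labor force both fall by 2.96 → E = 207.92, U = 6.39, labor force = 214.31 thousand.
New unemployment rate = 6.39 / 214.31 = 2.98%.
Change = 2.98% − 4.35% = −1.37 percentage points.

The unemployment rate changes by −1.37 percentage points.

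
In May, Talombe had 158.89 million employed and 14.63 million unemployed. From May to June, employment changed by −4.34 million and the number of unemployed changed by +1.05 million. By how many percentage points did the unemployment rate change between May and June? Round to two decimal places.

May: labor force = 158.89 + 14.63 = 173.52; u = 14.63/173.52 = 8.43%.
June: labor force = 154.55 + 15.68 = 170.23; u = 15.68/170.23 = 9.21%.
Change = 9.21% − 8.43% = +0.78 pp.

The unemployment rate changed by +0.78 percentage points.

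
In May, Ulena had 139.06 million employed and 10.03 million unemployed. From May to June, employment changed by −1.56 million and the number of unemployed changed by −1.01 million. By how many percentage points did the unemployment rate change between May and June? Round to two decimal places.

The unemployment rate changed by −0.57 percentage points.

May: labor force = 139.06 + 10.03 = 149.09; u = 10.03/149.09 = 6.73%.
June: labor force = 137.50 + 9.02 = 146.52; u = 9.02/146.52 = 6.16%.
Change = 6.16% − 6.73% = −0.57 pp.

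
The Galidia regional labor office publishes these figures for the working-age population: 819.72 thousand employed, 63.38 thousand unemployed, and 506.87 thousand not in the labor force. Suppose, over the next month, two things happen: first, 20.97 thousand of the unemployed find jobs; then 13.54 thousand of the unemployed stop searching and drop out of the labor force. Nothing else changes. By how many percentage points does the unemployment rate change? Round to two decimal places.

Initially, labor force = 819.72 + 63.38 = 883.10 thousand, so u = 63.38/883.10 = 7.18%.
After the first change, unemployed falls and employed rises by 20.97; labor force unchanged → E = 840.69, U = 42.41, labor force = 883.10 thousand.
After the second change, unemployed and labor force both fall by 13.54 → E = 840.69, U = 28.87, labor force = 869.56 thousand.
New unemployment rate = 28.87 / 869.56 = 3.32%.
Change = 3.32% − 7.18% = −3.86 percentage points.

The unemployment rate changes by −3.86 percentage points.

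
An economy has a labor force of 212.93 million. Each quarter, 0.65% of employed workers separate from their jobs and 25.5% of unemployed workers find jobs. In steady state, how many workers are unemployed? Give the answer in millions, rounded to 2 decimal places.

About 5.29 million are unemployed in steady state.

Steady-state unemployment rate u* = s/(s+f) = 0.65/(0.65+25.5) = 0.024857.
Unemployed = u* × labor force = 0.024857 × 212.93 ≈ 5.29 million.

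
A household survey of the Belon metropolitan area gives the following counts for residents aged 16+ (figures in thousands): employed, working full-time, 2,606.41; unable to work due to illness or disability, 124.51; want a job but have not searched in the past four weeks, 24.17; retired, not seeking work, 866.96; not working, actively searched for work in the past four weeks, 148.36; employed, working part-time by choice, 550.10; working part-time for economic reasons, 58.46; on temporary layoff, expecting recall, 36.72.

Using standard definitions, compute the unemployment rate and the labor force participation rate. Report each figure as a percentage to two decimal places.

Employed = 2,606.41 + 550.10 + 58.46 = 3,214.97 thousand (anyone who worked, including part-time for economic reasons, counts as employed).
Unemployed = 148.36 + 36.72 = 185.08 thousand (jobless and actively searching, or on temporary layoff).
Labor force = 3,214.97 + 185.08 = 3,400.05 thousand.
Not in labor force = 124.51 + 24.17 + 866.96 = 1,015.64 thousand (those not working and not actively searching are outside the labor force — including those who want a job but have given up searching).
Civilian working-age population = 3,400.05 + 1,015.64 = 4,415.69 thousand.
Unemployment rate = 185.08 / 3,400.05 = 5.44%.
Labor force participation rate = 3,400.05 / 4,415.69 = 77.00%.

Unemployment rate ≈ 5.44%; labor force participation rate ≈ 77.00%.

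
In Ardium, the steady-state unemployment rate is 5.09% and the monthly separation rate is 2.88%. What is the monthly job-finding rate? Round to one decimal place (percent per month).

Job-finding rate ≈ 53.7% per month.

From u* = s/(s+f): f = s·(1−u)/u.
f = 2.88 × (1 − 0.0509) / 0.0509 = 2.7334 / 0.0509 ≈ 53.7% per month.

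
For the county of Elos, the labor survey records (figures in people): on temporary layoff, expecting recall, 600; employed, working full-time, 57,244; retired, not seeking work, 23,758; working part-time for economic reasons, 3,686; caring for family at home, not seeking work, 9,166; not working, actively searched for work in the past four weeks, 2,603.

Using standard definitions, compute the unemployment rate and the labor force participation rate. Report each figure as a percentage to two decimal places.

Employed = 57,244 + 3,686 = 60,930 (anyone who worked, including part-time for economic reasons, counts as employed).
Unemployed = 600 + 2,603 = 3,203 (jobless and actively searching, or on temporary layoff).
Labor force = 60,930 + 3,203 = 64,133.
Not in labor force = 23,758 + 9,166 = 32,924 (those not working and not actively searching are outside the labor force).
Civilian working-age population = 64,133 + 32,924 = 97,057.
Unemployment rate = 3,203 / 64,133 = 4.99%.
Labor force participation rate = 64,133 / 97,057 = 66.08%.

Unemployment rate ≈ 4.99%; labor force participation rate ≈ 66.08%.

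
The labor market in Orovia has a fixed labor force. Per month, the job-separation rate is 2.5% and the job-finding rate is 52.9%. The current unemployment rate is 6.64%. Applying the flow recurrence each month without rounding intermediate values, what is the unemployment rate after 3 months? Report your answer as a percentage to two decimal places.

With a fixed labor force, u_{t+1} = u_t + s·(1−u_t) − f·u_t = u_t·(1−s−f) + s.
Here 1−s−f = 0.446 and s = 0.025.
u_1 = 0.066400 × 0.446 + 0.025 = 0.054614.
u_2 = 0.054614 × 0.446 + 0.025 = 0.049358.
u_3 = 0.049358 × 0.446 + 0.025 = 0.047014.

Unemployment rate after three months ≈ 4.70%.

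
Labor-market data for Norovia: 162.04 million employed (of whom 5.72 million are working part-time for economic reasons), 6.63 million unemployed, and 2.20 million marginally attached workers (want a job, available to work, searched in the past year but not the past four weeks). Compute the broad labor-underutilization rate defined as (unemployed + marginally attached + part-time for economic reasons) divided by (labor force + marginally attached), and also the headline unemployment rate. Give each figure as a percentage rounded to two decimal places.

Labor force = 162.04 + 6.63 = 168.67 million.
Numerator = 6.63 + 2.20 + 5.72 = 14.55 million.
Denominator = 168.67 + 2.20 = 170.87 million.
Broad rate = 14.55 / 170.87 = 8.52%.
Headline unemployment rate = 6.63 / 168.67 = 3.93%.

Broad underutilization rate ≈ 8.52%; headline unemployment rate ≈ 3.93%.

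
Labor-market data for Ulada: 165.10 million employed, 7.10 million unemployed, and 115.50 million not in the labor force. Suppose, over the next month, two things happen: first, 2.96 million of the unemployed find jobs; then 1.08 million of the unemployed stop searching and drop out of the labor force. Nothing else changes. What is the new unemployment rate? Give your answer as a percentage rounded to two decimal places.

New unemployment rate ≈ 1.79%.

Initially, labor force = 165.10 + 7.10 = 172.20 million, so u = 7.10/172.20 = 4.12%.
After the first change, unemployed falls and employed rises by 2.96; labor force unchanged → E = 168.06, U = 4.14, labor force = 172.20 million.
After the second change, unemployed and labor force both fall by 1.08 → E = 168.06, U = 3.06, labor force = 171.12 million.
New unemployment rate = 3.06 / 171.12 = 1.79%.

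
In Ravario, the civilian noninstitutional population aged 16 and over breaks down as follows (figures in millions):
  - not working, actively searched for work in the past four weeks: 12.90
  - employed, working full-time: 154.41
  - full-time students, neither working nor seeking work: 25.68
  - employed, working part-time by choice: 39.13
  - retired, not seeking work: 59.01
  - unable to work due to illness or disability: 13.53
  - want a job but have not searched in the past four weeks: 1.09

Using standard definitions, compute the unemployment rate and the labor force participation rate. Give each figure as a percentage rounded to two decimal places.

Employed = 154.41 + 39.13 = 193.54 million.
Unemployed = 12.90 million.
Labor force = 193.54 + 12.90 = 206.44 million.
Not in labor force = 25.68 + 59.01 + 13.53 + 1.09 = 99.31 million (those not working and not actively searching are outside the labor force — including those who want a job but have given up searching).
Civilian working-age population = 206.44 + 99.31 = 305.75 million.
Unemployment rate = 12.90 / 206.44 = 6.25%.
Labor force participation rate = 206.44 / 305.75 = 67.52%.

Unemployment rate ≈ 6.25%; labor force participation rate ≈ 67.52%.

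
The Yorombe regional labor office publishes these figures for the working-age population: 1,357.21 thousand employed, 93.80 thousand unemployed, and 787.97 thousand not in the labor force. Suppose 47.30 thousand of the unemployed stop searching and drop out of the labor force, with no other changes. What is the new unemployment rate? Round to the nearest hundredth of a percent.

New unemployment rate ≈ 3.31%.

Initially, labor force = 1,357.21 + 93.80 = 1,451.01 thousand, so u = 93.80/1,451.01 = 6.46%.
After the change, unemployed and labor force both fall by 47.30 → E = 1,357.21, U = 46.50, labor force = 1,403.71 thousand.
New unemployment rate = 46.50 / 1,403.71 = 3.31%.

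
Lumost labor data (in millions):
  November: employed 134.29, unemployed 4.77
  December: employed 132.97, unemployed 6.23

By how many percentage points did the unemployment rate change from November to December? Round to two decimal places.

The unemployment rate changed by +1.05 percentage points.

November: labor force = 134.29 + 4.77 = 139.06; u = 4.77/139.06 = 3.43%.
December: labor force = 132.97 + 6.23 = 139.20; u = 6.23/139.20 = 4.48%.
Change = 4.48% − 3.43% = +1.05 pp.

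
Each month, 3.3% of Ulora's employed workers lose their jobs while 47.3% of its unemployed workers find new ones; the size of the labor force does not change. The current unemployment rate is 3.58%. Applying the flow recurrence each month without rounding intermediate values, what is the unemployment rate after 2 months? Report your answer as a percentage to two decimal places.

Unemployment rate after two months ≈ 5.80%.

With a fixed labor force, u_{t+1} = u_t + s·(1−u_t) − f·u_t = u_t·(1−s−f) + s.
Here 1−s−f = 0.494 and s = 0.033.
u_1 = 0.035800 × 0.494 + 0.033 = 0.050685.
u_2 = 0.050685 × 0.494 + 0.033 = 0.058038.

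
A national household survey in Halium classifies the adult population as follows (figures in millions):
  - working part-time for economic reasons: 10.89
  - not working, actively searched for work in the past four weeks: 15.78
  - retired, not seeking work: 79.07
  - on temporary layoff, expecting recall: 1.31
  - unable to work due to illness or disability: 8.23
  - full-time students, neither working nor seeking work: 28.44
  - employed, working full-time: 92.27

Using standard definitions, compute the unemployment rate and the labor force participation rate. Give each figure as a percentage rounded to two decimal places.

Employed = 10.89 + 92.27 = 103.16 million (anyone who worked, including part-time for economic reasons, counts as employed).
Unemployed = 15.78 + 1.31 = 17.09 million (jobless and actively searching, or on temporary layoff).
Labor force = 103.16 + 17.09 = 120.25 million.
Not in labor force = 79.07 + 8.23 + 28.44 = 115.74 million (those not working and not actively searching are outside the labor force).
Civilian working-age population = 120.25 + 115.74 = 235.99 million.
Unemployment rate = 17.09 / 120.25 = 14.21%.
Labor force participation rate = 120.25 / 235.99 = 50.96%.

Unemployment rate ≈ 14.21%; labor force participation rate ≈ 50.96%.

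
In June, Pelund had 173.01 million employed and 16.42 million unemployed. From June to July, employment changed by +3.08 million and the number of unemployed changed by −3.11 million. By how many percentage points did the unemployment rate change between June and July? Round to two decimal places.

June: labor force = 173.01 + 16.42 = 189.43; u = 16.42/189.43 = 8.67%.
July: labor force = 176.09 + 13.31 = 189.40; u = 13.31/189.40 = 7.03%.
Change = 7.03% − 8.67% = −1.64 pp.

The unemployment rate changed by −1.64 percentage points.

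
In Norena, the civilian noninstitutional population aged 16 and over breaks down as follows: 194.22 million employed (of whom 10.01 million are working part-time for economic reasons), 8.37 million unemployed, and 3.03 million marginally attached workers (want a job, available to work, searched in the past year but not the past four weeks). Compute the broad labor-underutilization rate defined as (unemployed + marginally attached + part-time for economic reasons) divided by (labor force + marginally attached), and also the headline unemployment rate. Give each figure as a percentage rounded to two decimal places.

Labor force = 194.22 + 8.37 = 202.59 million.
Numerator = 8.37 + 3.03 + 10.01 = 21.41 million.
Denominator = 202.59 + 3.03 = 205.62 million.
Broad rate = 21.41 / 205.62 = 10.41%.
Headline unemployment rate = 8.37 / 202.59 = 4.13%.

Broad underutilization rate ≈ 10.41%; headline unemployment rate ≈ 4.13%.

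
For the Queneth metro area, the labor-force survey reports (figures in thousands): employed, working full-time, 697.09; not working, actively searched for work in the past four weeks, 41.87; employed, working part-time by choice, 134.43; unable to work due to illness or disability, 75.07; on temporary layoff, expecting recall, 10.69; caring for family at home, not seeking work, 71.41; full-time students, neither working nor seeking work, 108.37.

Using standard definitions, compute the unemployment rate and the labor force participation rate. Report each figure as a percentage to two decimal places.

Employed = 697.09 + 134.43 = 831.52 thousand.
Unemployed = 41.87 + 10.69 = 52.56 thousand (jobless and actively searching, or on temporary layoff).
Labor force = 831.52 + 52.56 = 884.08 thousand.
Not in labor force = 75.07 + 71.41 + 108.37 = 254.85 thousand (those not working and not actively searching are outside the labor force).
Civilian working-age population = 884.08 + 254.85 = 1,138.93 thousand.
Unemployment rate = 52.56 / 884.08 = 5.95%.
Labor force participation rate = 884.08 / 1,138.93 = 77.62%.

Unemployment rate ≈ 5.95%; labor force participation rate ≈ 77.62%.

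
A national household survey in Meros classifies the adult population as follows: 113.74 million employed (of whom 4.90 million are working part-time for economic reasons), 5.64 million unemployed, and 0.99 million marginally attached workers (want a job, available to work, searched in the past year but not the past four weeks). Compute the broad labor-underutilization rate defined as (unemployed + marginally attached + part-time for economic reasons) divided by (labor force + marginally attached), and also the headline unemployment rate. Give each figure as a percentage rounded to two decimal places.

Broad underutilization rate ≈ 9.58%; headline unemployment rate ≈ 4.72%.

Labor force = 113.74 + 5.64 = 119.38 million.
Numerator = 5.64 + 0.99 + 4.90 = 11.53 million.
Denominator = 119.38 + 0.99 = 120.37 million.
Broad rate = 11.53 / 120.37 = 9.58%.
Headline unemployment rate = 5.64 / 119.38 = 4.72%.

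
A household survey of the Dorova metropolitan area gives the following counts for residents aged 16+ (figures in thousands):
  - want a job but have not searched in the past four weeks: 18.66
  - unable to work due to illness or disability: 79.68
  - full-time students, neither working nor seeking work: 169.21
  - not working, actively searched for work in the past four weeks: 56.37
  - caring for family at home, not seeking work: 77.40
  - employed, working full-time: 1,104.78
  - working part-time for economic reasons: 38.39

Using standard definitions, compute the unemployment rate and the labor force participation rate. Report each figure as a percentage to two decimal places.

Employed = 1,104.78 + 38.39 = 1,143.17 thousand (anyone who worked, including part-time for economic reasons, counts as employed).
Unemployed = 56.37 thousand.
Labor force = 1,143.17 + 56.37 = 1,199.54 thousand.
Not in labor force = 18.66 + 79.68 + 169.21 + 77.40 = 344.95 thousand (those not working and not actively searching are outside the labor force — including those who want a job but have given up searching).
Civilian working-age population = 1,199.54 + 344.95 = 1,544.49 thousand.
Unemployment rate = 56.37 / 1,199.54 = 4.70%.
Labor force participation rate = 1,199.54 / 1,544.49 = 77.67%.

Unemployment rate ≈ 4.70%; labor force participation rate ≈ 77.67%.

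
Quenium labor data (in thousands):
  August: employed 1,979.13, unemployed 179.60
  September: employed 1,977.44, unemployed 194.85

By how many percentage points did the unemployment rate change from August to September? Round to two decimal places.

August: labor force = 1,979.13 + 179.60 = 2,158.73; u = 179.60/2,158.73 = 8.32%.
September: labor force = 1,977.44 + 194.85 = 2,172.29; u = 194.85/2,172.29 = 8.97%.
Change = 8.97% − 8.32% = +0.65 pp.

The unemployment rate changed by +0.65 percentage points.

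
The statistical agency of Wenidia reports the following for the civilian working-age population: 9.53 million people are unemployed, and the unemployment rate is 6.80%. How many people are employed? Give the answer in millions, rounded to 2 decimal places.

About 130.62 million are employed.

Labor force = U / u = 9.53 / 0.0680 ≈ 140.15 million.
Employed = labor force − unemployed = 140.15 − 9.53 = 130.62 million.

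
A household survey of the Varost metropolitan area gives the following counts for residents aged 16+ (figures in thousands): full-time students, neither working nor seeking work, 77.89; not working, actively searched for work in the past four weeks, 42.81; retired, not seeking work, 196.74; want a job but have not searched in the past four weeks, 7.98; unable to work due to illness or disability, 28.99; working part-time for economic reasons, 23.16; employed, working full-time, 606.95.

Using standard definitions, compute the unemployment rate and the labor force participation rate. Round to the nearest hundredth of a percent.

Employed = 23.16 + 606.95 = 630.11 thousand (anyone who worked, including part-time for economic reasons, counts as employed).
Unemployed = 42.81 thousand.
Labor force = 630.11 + 42.81 = 672.92 thousand.
Not in labor force = 77.89 + 196.74 + 7.98 + 28.99 = 311.60 thousand (those not working and not actively searching are outside the labor force — including those who want a job but have given up searching).
Civilian working-age population = 672.92 + 311.60 = 984.52 thousand.
Unemployment rate = 42.81 / 672.92 = 6.36%.
Labor force participation rate = 672.92 / 984.52 = 68.35%.

Unemployment rate ≈ 6.36%; labor force participation rate ≈ 68.35%.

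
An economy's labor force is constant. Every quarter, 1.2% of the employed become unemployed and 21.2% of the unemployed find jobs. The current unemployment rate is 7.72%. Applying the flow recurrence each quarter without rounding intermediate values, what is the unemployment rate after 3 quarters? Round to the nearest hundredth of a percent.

Unemployment rate after three quarters ≈ 6.46%.

With a fixed labor force, u_{t+1} = u_t + s·(1−u_t) − f·u_t = u_t·(1−s−f) + s.
Here 1−s−f = 0.776 and s = 0.012.
u_1 = 0.077200 × 0.776 + 0.012 = 0.071907.
u_2 = 0.071907 × 0.776 + 0.012 = 0.067800.
u_3 = 0.067800 × 0.776 + 0.012 = 0.064613.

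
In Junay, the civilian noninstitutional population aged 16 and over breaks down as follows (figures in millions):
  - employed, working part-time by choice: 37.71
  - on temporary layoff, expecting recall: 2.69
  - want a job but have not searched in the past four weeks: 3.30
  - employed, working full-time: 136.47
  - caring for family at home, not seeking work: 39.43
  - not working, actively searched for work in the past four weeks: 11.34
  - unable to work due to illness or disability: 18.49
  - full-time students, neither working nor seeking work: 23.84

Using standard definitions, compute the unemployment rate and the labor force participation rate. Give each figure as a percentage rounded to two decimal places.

Unemployment rate ≈ 7.45%; labor force participation rate ≈ 68.87%.

Employed = 37.71 + 136.47 = 174.18 million.
Unemployed = 2.69 + 11.34 = 14.03 million (jobless and actively searching, or on temporary layoff).
Labor force = 174.18 + 14.03 = 188.21 million.
Not in labor force = 3.30 + 39.43 + 18.49 + 23.84 = 85.06 million (those not working and not actively searching are outside the labor force — including those who want a job but have given up searching).
Civilian working-age population = 188.21 + 85.06 = 273.27 million.
Unemployment rate = 14.03 / 188.21 = 7.45%.
Labor force participation rate = 188.21 / 273.27 = 68.87%.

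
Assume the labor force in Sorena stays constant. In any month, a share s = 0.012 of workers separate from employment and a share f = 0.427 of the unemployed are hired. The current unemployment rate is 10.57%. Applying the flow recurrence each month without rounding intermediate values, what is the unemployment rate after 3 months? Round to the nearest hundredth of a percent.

With a fixed labor force, u_{t+1} = u_t + s·(1−u_t) − f·u_t = u_t·(1−s−f) + s.
Here 1−s−f = 0.561 and s = 0.012.
u_1 = 0.105700 × 0.561 + 0.012 = 0.071298.
u_2 = 0.071298 × 0.561 + 0.012 = 0.051998.
u_3 = 0.051998 × 0.561 + 0.012 = 0.041171.

Unemployment rate after three months ≈ 4.12%.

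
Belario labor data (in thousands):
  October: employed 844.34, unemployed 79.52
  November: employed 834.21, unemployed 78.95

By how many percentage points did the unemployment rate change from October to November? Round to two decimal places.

The unemployment rate changed by +0.04 percentage points.

October: labor force = 844.34 + 79.52 = 923.86; u = 79.52/923.86 = 8.61%.
November: labor force = 834.21 + 78.95 = 913.16; u = 78.95/913.16 = 8.65%.
Change = 8.65% − 8.61% = +0.04 pp.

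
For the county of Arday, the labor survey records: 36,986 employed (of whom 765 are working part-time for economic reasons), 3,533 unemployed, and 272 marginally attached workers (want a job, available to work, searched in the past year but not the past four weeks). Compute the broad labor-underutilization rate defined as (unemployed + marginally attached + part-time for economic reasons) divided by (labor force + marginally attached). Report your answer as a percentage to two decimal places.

Broad underutilization rate ≈ 11.20%.

Labor force = 36,986 + 3,533 = 40,519.
Numerator = 3,533 + 272 + 765 = 4,570.
Denominator = 40,519 + 272 = 40,791.
Broad rate = 4,570 / 40,791 = 11.20%.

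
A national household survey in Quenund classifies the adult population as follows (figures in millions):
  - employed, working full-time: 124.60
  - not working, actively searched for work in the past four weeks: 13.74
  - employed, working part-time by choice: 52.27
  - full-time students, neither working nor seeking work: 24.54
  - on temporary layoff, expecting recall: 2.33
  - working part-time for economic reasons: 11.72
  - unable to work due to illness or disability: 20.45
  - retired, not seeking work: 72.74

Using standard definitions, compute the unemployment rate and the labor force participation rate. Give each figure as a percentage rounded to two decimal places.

Unemployment rate ≈ 7.85%; labor force participation rate ≈ 63.48%.

Employed = 124.60 + 52.27 + 11.72 = 188.59 million (anyone who worked, including part-time for economic reasons, counts as employed).
Unemployed = 13.74 + 2.33 = 16.07 million (jobless and actively searching, or on temporary layoff).
Labor force = 188.59 + 16.07 = 204.66 million.
Not in labor force = 24.54 + 20.45 + 72.74 = 117.73 million (those not working and not actively searching are outside the labor force).
Civilian working-age population = 204.66 + 117.73 = 322.39 million.
Unemployment rate = 16.07 / 204.66 = 7.85%.
Labor force participation rate = 204.66 / 322.39 = 63.48%.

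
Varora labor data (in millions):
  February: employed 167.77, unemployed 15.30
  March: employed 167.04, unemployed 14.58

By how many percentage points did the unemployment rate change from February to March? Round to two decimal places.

February: labor force = 167.77 + 15.30 = 183.07; u = 15.30/183.07 = 8.36%.
March: labor force = 167.04 + 14.58 = 181.62; u = 14.58/181.62 = 8.03%.
Change = 8.03% − 8.36% = −0.33 pp.

The unemployment rate changed by −0.33 percentage points.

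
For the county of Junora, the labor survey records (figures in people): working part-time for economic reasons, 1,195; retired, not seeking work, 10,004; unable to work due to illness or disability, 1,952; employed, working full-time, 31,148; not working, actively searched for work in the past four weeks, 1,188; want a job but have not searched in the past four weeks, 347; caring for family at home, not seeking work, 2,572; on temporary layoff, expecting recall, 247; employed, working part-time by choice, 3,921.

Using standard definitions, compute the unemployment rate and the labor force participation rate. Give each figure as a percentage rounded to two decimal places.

Employed = 1,195 + 31,148 + 3,921 = 36,264 (anyone who worked, including part-time for economic reasons, counts as employed).
Unemployed = 1,188 + 247 = 1,435 (jobless and actively searching, or on temporary layoff).
Labor force = 36,264 + 1,435 = 37,699.
Not in labor force = 10,004 + 1,952 + 347 + 2,572 = 14,875 (those not working and not actively searching are outside the labor force — including those who want a job but have given up searching).
Civilian working-age population = 37,699 + 14,875 = 52,574.
Unemployment rate = 1,435 / 37,699 = 3.81%.
Labor force participation rate = 37,699 / 52,574 = 71.71%.

Unemployment rate ≈ 3.81%; labor force participation rate ≈ 71.71%.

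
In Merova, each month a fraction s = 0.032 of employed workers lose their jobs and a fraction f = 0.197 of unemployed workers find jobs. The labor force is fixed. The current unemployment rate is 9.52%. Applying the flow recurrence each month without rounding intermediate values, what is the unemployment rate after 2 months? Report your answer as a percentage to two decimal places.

Unemployment rate after two months ≈ 11.33%.

With a fixed labor force, u_{t+1} = u_t + s·(1−u_t) − f·u_t = u_t·(1−s−f) + s.
Here 1−s−f = 0.771 and s = 0.032.
u_1 = 0.095200 × 0.771 + 0.032 = 0.105399.
u_2 = 0.105399 × 0.771 + 0.032 = 0.113263.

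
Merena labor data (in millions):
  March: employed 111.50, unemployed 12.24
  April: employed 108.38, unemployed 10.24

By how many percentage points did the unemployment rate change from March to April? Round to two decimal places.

The unemployment rate changed by −1.26 percentage points.

March: labor force = 111.50 + 12.24 = 123.74; u = 12.24/123.74 = 9.89%.
April: labor force = 108.38 + 10.24 = 118.62; u = 10.24/118.62 = 8.63%.
Change = 8.63% − 9.89% = −1.26 pp.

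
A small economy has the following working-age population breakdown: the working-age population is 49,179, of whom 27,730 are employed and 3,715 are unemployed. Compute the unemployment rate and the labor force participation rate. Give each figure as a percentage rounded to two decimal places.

Labor force = employed + unemployed = 27,730 + 3,715 = 31,445.
Unemployment rate = 3,715 / 31,445 = 11.81%.
Labor force participation rate = 31,445 / 49,179 = 63.94%.

Unemployment rate ≈ 11.81%; labor force participation rate ≈ 63.94%.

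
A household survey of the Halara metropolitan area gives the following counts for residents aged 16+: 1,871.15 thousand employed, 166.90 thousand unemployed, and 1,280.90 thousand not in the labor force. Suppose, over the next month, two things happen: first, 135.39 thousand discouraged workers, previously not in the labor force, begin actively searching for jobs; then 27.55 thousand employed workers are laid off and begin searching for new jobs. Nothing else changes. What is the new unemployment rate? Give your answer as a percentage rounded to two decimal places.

New unemployment rate ≈ 15.18%.

Initially, labor force = 1,871.15 + 166.90 = 2,038.05 thousand, so u = 166.90/2,038.05 = 8.19%.
After the first change, unemployed and labor force both rise by 135.39 → E = 1,871.15, U = 302.29, labor force = 2,173.44 thousand.
After the second change, employed falls and unemployed rises by 27.55; labor force unchanged → E = 1,843.60, U = 329.84, labor force = 2,173.44 thousand.
New unemployment rate = 329.84 / 2,173.44 = 15.18%.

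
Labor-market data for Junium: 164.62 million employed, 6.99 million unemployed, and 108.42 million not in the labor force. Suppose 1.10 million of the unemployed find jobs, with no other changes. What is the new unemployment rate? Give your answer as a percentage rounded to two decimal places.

Initially, labor force = 164.62 + 6.99 = 171.61 million, so u = 6.99/171.61 = 4.07%.
After the change, unemployed falls and employed rises by 1.10; labor force unchanged → E = 165.72, U = 5.89, labor force = 171.61 million.
New unemployment rate = 5.89 / 171.61 = 3.43%.

New unemployment rate ≈ 3.43%.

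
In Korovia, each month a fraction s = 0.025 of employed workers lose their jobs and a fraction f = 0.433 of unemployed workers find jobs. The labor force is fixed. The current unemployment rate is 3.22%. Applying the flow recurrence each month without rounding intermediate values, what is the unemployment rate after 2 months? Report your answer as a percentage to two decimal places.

Unemployment rate after two months ≈ 4.80%.

With a fixed labor force, u_{t+1} = u_t + s·(1−u_t) − f·u_t = u_t·(1−s−f) + s.
Here 1−s−f = 0.542 and s = 0.025.
u_1 = 0.032200 × 0.542 + 0.025 = 0.042452.
u_2 = 0.042452 × 0.542 + 0.025 = 0.048009.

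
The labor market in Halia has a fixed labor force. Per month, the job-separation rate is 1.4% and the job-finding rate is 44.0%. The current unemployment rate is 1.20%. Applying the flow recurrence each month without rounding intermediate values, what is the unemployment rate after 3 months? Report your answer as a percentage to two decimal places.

Unemployment rate after three months ≈ 2.78%.

With a fixed labor force, u_{t+1} = u_t + s·(1−u_t) − f·u_t = u_t·(1−s−f) + s.
Here 1−s−f = 0.546 and s = 0.014.
u_1 = 0.012000 × 0.546 + 0.014 = 0.020552.
u_2 = 0.020552 × 0.546 + 0.014 = 0.025221.
u_3 = 0.025221 × 0.546 + 0.014 = 0.027771.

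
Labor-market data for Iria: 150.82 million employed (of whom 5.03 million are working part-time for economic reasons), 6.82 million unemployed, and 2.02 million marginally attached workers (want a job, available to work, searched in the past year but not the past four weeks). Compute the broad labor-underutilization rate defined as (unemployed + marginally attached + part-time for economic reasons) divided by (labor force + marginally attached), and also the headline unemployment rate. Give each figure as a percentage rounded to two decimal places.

Labor force = 150.82 + 6.82 = 157.64 million.
Numerator = 6.82 + 2.02 + 5.03 = 13.87 million.
Denominator = 157.64 + 2.02 = 159.66 million.
Broad rate = 13.87 / 159.66 = 8.69%.
Headline unemployment rate = 6.82 / 157.64 = 4.33%.

Broad underutilization rate ≈ 8.69%; headline unemployment rate ≈ 4.33%.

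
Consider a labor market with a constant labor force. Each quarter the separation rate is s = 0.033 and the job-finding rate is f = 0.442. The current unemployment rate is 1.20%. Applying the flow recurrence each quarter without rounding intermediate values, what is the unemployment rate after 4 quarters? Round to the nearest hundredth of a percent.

Unemployment rate after four quarters ≈ 6.51%.

With a fixed labor force, u_{t+1} = u_t + s·(1−u_t) − f·u_t = u_t·(1−s−f) + s.
Here 1−s−f = 0.525 and s = 0.033.
u_1 = 0.012000 × 0.525 + 0.033 = 0.039300.
u_2 = 0.039300 × 0.525 + 0.033 = 0.053632.
u_3 = 0.053632 × 0.525 + 0.033 = 0.061157.
u_4 = 0.061157 × 0.525 + 0.033 = 0.065107.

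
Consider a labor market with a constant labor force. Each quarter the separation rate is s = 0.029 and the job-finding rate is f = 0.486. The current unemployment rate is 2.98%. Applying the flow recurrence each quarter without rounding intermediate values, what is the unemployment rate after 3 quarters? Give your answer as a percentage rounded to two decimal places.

With a fixed labor force, u_{t+1} = u_t + s·(1−u_t) − f·u_t = u_t·(1−s−f) + s.
Here 1−s−f = 0.485 and s = 0.029.
u_1 = 0.029800 × 0.485 + 0.029 = 0.043453.
u_2 = 0.043453 × 0.485 + 0.029 = 0.050075.
u_3 = 0.050075 × 0.485 + 0.029 = 0.053286.

Unemployment rate after three quarters ≈ 5.33%.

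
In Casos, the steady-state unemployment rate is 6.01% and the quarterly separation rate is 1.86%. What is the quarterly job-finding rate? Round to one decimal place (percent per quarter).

Job-finding rate ≈ 29.1% per quarter.

From u* = s/(s+f): f = s·(1−u)/u.
f = 1.86 × (1 − 0.0601) / 0.0601 = 1.7482 / 0.0601 ≈ 29.1% per quarter.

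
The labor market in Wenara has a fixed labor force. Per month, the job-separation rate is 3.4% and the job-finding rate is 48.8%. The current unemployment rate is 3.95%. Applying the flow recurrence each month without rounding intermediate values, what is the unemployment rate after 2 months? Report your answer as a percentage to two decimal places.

Unemployment rate after two months ≈ 5.93%.

With a fixed labor force, u_{t+1} = u_t + s·(1−u_t) − f·u_t = u_t·(1−s−f) + s.
Here 1−s−f = 0.478 and s = 0.034.
u_1 = 0.039500 × 0.478 + 0.034 = 0.052881.
u_2 = 0.052881 × 0.478 + 0.034 = 0.059277.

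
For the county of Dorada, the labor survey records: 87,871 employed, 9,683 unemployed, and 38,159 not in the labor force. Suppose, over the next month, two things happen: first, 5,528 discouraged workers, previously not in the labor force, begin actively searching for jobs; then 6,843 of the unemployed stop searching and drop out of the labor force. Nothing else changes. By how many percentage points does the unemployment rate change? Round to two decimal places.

Initially, labor force = 87,871 + 9,683 = 97,554, so u = 9,683/97,554 = 9.93%.
After the first change, unemployed and labor force both rise by 5,528 → E = 87,871, U = 15,211, labor force = 103,082.
After the second change, unemployed and labor force both fall by 6,843 → E = 87,871, U = 8,368, labor force = 96,239.
New unemployment rate = 8,368 / 96,239 = 8.70%.
Change = 8.70% − 9.93% = −1.23 percentage points.

The unemployment rate changes by −1.23 percentage points.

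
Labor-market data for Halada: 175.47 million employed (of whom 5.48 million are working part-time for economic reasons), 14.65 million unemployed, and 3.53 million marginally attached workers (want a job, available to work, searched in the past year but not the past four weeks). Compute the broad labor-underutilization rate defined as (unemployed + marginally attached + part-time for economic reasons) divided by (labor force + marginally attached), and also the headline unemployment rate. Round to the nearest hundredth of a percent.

Broad underutilization rate ≈ 12.22%; headline unemployment rate ≈ 7.71%.

Labor force = 175.47 + 14.65 = 190.12 million.
Numerator = 14.65 + 3.53 + 5.48 = 23.66 million.
Denominator = 190.12 + 3.53 = 193.65 million.
Broad rate = 23.66 / 193.65 = 12.22%.
Headline unemployment rate = 14.65 / 190.12 = 7.71%.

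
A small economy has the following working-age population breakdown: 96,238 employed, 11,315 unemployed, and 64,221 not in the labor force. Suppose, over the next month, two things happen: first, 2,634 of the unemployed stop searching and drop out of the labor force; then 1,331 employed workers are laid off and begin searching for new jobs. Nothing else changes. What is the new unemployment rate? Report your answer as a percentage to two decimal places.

New unemployment rate ≈ 9.54%.

Initially, labor force = 96,238 + 11,315 = 107,553, so u = 11,315/107,553 = 10.52%.
After the first change, unemployed and labor force both fall by 2,634 → E = 96,238, U = 8,681, labor force = 104,919.
After the second change, employed falls and unemployed rises by 1,331; labor force unchanged → E = 94,907, U = 10,012, labor force = 104,919.
New unemployment rate = 10,012 / 104,919 = 9.54%.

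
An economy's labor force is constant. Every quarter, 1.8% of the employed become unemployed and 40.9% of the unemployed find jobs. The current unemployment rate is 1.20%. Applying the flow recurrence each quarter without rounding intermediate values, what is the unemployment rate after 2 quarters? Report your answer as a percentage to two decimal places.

Unemployment rate after two quarters ≈ 3.23%.

With a fixed labor force, u_{t+1} = u_t + s·(1−u_t) − f·u_t = u_t·(1−s−f) + s.
Here 1−s−f = 0.573 and s = 0.018.
u_1 = 0.012000 × 0.573 + 0.018 = 0.024876.
u_2 = 0.024876 × 0.573 + 0.018 = 0.032254.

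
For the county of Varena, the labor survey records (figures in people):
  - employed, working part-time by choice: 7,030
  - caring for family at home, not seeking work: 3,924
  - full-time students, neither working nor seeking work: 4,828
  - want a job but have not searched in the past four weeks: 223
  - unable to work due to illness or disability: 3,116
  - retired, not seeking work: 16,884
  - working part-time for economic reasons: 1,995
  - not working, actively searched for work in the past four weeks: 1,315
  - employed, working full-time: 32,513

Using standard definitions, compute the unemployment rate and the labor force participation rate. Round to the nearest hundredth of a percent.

Employed = 7,030 + 1,995 + 32,513 = 41,538 (anyone who worked, including part-time for economic reasons, counts as employed).
Unemployed = 1,315.
Labor force = 41,538 + 1,315 = 42,853.
Not in labor force = 3,924 + 4,828 + 223 + 3,116 + 16,884 = 28,975 (those not working and not actively searching are outside the labor force — including those who want a job but have given up searching).
Civilian working-age population = 42,853 + 28,975 = 71,828.
Unemployment rate = 1,315 / 42,853 = 3.07%.
Labor force participation rate = 42,853 / 71,828 = 59.66%.

Unemployment rate ≈ 3.07%; labor force participation rate ≈ 59.66%.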